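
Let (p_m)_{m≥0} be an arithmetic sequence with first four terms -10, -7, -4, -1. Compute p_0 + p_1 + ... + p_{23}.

588

Common difference d = 3.
p_m = -10 + (m - 0)·3.
p_{23} = 59; S = 24·(-10 + 59)/2 = 588.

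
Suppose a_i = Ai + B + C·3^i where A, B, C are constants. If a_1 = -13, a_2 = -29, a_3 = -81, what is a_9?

-59037

At i = 1, 2, 3: A + B + 3C = -13; 2A + B + 9C = -29; 3A + B + 27C = -81.
Subtracting the first from the second: A + 6C = -16.
Subtracting the second from the third: A + 18C = -52.
Solving: C = -3, A = 2, then B = -6.
So a_i = 2·i + (-6) + (-3)·3^i; at i=9 this is -59037.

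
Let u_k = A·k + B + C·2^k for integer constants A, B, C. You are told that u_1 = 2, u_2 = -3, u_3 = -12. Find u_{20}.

Write the equations: A + B + 2C = 2; 2A + B + 4C = -3; 3A + B + 8C = -12.
Subtracting the first from the second: A + 2C = -5.
Subtracting the second from the third: A + 4C = -9.
Solving: C = -2, A = -1, then B = 7.
Hence u_{20} = -1·20 + 7 + (-2)·1048576 = -2097165.

-2097165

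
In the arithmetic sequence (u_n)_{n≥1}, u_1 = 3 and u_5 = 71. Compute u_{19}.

309

Common difference d = (71 - 3) / (5 - 1) = 17.
u_n = 3 + (n - 1)·17.
u_{19} = 3 + 18·17 = 309.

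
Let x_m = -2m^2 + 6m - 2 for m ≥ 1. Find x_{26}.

x_{26} = -2·26^2 + 6·26 - 2 = -1198.

-1198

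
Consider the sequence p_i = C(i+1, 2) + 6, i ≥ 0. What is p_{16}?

142

C(17, 2) = 136, so p_{16} = 142.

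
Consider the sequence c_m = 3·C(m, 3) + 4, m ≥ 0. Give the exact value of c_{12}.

C(12, 3) = 220, so c_{12} = 664.

664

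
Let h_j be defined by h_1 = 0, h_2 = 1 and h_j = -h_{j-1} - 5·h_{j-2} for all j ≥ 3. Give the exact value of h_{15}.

559

Iterate the recurrence:
h_3 = -1;  h_4 = -4;  h_5 = 9;  …;  h_{12} = 2531;  h_{13} = 3024;  h_{14} = -15679;  h_{15} = 559.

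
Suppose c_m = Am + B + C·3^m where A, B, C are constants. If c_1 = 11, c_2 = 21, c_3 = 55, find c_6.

The three given values yield: A + B + 3C = 11; 2A + B + 9C = 21; 3A + B + 27C = 55.
Subtracting the first from the second: A + 6C = 10.
Subtracting the second from the third: A + 18C = 34.
Solving: C = 2, A = -2, then B = 7.
Hence c_6 = -2·6 + 7 + 2·729 = 1453.

1453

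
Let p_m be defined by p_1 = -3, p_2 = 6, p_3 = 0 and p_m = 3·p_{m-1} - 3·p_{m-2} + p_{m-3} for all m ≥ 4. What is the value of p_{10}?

Applying the relation repeatedly:
p_4 = -21; p_5 = -57; p_6 = -108; p_7 = -174; p_8 = -255; p_9 = -351; p_{10} = -462.

-462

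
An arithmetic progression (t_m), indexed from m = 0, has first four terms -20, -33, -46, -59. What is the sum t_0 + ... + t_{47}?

-15624

Common difference d = -13.
t_m = -20 + (m - 0)·(-13).
t_{47} = -631; S = 48·(-20 + (-631))/2 = -15624.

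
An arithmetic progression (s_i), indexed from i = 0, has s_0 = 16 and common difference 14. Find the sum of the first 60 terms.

s_i = 16 + (i - 0)·14.
s_{59} = 842; S = 60·(16 + 842)/2 = 25740.

25740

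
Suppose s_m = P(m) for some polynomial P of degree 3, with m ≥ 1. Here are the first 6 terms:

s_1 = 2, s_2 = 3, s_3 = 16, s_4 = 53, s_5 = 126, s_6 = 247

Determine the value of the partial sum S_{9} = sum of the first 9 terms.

1st diffs: 1, 13, 37, 73, 121.
2nd diffs: 12, 24, 36, 48.
3rd diffs: 12, 12, 12 (constant).
Newton forward-difference form: s_m = 2 + 1·C(m-1,1) + 12·C(m-1,2) + 12·C(m-1,3).
Continuing: 428, 681, 1018.
Summing m = 1..9 (9 terms) gives 2574.

2574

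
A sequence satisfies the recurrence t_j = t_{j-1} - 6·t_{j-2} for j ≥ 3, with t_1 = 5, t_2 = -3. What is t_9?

Iterate the recurrence:
t_3 = -33, t_4 = -15, t_5 = 183, t_6 = 273, t_7 = -825, t_8 = -2463, t_9 = 2487.

2487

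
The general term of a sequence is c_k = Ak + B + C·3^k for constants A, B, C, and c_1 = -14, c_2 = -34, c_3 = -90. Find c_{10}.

At k = 1, 2, 3: A + B + 3C = -14; 2A + B + 9C = -34; 3A + B + 27C = -90.
Subtracting the first from the second: A + 6C = -20.
Subtracting the second from the third: A + 18C = -56.
Solving: C = -3, A = -2, then B = -3.
Therefore c_{10} = -20 + (-3) + (-3)·59049 = -177170.

-177170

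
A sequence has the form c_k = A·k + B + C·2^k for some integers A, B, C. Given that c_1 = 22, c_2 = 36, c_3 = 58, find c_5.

At k = 1, 2, 3: A + B + 2C = 22; 2A + B + 4C = 36; 3A + B + 8C = 58.
Subtracting the first from the second: A + 2C = 14.
Subtracting the second from the third: A + 4C = 22.
Solving: C = 4, A = 6, then B = 8.
So c_k = 6·k + 8 + 4·2^k; at k=5 this is 166.

166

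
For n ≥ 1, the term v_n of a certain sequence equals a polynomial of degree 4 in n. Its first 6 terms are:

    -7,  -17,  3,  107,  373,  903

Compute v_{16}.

1st diffs: -10, 20, 104, 266, 530.
2nd diffs: 30, 84, 162, 264.
3rd diffs: 54, 78, 102.
4th diffs: 24, 24 (constant).
So v_n = n^4 - n^3 - 4n^2 - 6n + 3.
Evaluating at n = 16 gives v_{16} = 60323.

60323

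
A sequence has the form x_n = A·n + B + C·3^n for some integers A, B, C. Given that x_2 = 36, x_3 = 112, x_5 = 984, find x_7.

Plug in n = 2, 3, 5: 2A + B + 9C = 36; 3A + B + 27C = 112; 5A + B + 243C = 984.
Subtracting the first from the second: A + 18C = 76.
Subtracting the second from the third: 2A + 216C = 872.
Solving: C = 4, A = 4, then B = -8.
Therefore x_7 = 28 + (-8) + 4·2187 = 8768.

8768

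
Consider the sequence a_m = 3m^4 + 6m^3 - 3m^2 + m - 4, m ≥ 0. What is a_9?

a_9 = 3·9^4 + 6·9^3 - 3·9^2 + 1·9 - 4 = 23819.

23819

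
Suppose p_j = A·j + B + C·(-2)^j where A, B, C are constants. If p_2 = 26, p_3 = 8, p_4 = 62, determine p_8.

Plug in j = 2, 3, 4: 2A + B + 4C = 26; 3A + B - 8C = 8; 4A + B + 16C = 62.
Subtracting the first from the second: A - 12C = -18.
Subtracting the second from the third: A + 24C = 54.
Solving: C = 2, A = 6, then B = 6.
Hence p_8 = 6·8 + 6 + 2·256 = 566.

566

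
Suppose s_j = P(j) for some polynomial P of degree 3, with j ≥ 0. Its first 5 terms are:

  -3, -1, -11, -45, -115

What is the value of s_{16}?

-8131

1st diffs: 2, -10, -34, -70.
2nd diffs: -12, -24, -36.
3rd diffs: -12, -12 (constant).
Newton forward-difference form: s_j = -3 + 2·C(j,1) + (-12)·C(j,2) + (-12)·C(j,3).
At j = 16: j = 16, so s_{16} = -3 + 32 - 1440 - 6720 = -8131.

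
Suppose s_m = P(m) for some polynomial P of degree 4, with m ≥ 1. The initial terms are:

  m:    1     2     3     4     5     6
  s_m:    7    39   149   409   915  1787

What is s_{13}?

33259

1st diffs: 32, 110, 260, 506, 872.
2nd diffs: 78, 150, 246, 366.
3rd diffs: 72, 96, 120.
4th diffs: 24, 24 (constant).
So s_m = m^4 + 2m^3 + 2m^2 - 3m + 5.
Evaluating at m = 13 gives s_{13} = 33259.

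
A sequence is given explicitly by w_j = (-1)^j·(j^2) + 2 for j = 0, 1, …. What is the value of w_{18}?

(-1)^18 = 1; j^2 at j=18 is 324; so w_{18} = 326.

326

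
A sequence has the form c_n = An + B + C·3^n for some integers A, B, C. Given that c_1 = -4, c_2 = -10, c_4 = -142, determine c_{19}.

-2324522824

Plug in n = 1, 2, 4: A + B + 3C = -4; 2A + B + 9C = -10; 4A + B + 81C = -142.
Subtracting the first from the second: A + 6C = -6.
Subtracting the second from the third: 2A + 72C = -132.
Solving: C = -2, A = 6, then B = -4.
Hence c_{19} = 6·19 + (-4) + (-2)·1162261467 = -2324522824.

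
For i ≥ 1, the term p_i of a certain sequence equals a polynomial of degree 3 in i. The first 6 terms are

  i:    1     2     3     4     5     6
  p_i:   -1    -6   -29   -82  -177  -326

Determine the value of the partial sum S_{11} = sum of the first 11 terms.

1st diffs: -5, -23, -53, -95, -149.
2nd diffs: -18, -30, -42, -54.
3rd diffs: -12, -12, -12 (constant).
Newton forward-difference form: p_i = -1 + (-5)·C(i-1,1) + (-18)·C(i-1,2) + (-12)·C(i-1,3).
Continuing: …, -541, -834, -1217, -1702, …, p_{11} = -2301.
Summing i = 1..11 (11 terms) gives -7216.

-7216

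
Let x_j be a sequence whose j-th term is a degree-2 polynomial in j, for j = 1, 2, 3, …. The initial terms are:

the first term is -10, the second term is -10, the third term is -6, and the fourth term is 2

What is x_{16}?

410

1st diffs: 0, 4, 8.
2nd diffs: 4, 4 (constant).
Newton forward-difference form: x_j = -10 + 4·C(j-1,2).
At j = 16: j-1 = 15, so x_{16} = -10 + 420 = 410.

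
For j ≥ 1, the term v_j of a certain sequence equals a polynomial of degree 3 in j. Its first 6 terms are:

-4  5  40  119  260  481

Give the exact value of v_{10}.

2525

1st diffs: 9, 35, 79, 141, 221.
2nd diffs: 26, 44, 62, 80.
3rd diffs: 18, 18, 18 (constant).
Newton forward-difference form: v_j = -4 + 9·C(j-1,1) + 26·C(j-1,2) + 18·C(j-1,3).
At j = 10: j-1 = 9, so v_{10} = -4 + 81 + 936 + 1512 = 2525.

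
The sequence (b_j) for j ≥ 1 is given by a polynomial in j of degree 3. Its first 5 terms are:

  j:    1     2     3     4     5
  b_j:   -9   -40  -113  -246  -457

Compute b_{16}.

-13074

1st diffs: -31, -73, -133, -211.
2nd diffs: -42, -60, -78.
3rd diffs: -18, -18 (constant).
Newton forward-difference form: b_j = -9 + (-31)·C(j-1,1) + (-42)·C(j-1,2) + (-18)·C(j-1,3).
At j = 16: j-1 = 15, so b_{16} = -9 - 465 - 4410 - 8190 = -13074.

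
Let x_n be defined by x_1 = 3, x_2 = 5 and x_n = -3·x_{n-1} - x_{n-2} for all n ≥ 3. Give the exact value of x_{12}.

108850

x_3 = -18  x_4 = 49  x_5 = -129  x_6 = 338  x_7 = -885  x_8 = 2317  x_9 = -6066  x_{10} = 15881  x_{11} = -41577  x_{12} = 108850.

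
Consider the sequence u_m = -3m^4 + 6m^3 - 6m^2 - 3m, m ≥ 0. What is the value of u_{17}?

u_{17} = -3·17^4 + 6·17^3 - 6·17^2 - 3·17 = -222870.

-222870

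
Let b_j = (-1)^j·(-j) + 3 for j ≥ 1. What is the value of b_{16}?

(-1)^16 = 1; -j at j=16 is -16; so b_{16} = -13.

-13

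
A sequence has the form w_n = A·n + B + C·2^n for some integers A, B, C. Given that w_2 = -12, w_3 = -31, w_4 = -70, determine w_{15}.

-163819

At n = 2, 3, 4: 2A + B + 4C = -12; 3A + B + 8C = -31; 4A + B + 16C = -70.
Subtracting the first from the second: A + 4C = -19.
Subtracting the second from the third: A + 8C = -39.
Solving: C = -5, A = 1, then B = 6.
Therefore w_{15} = 15 + 6 + (-5)·32768 = -163819.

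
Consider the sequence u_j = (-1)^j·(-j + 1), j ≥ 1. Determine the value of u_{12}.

-11

(-1)^12 = 1; -j + 1 at j=12 is -11; so u_{12} = -11.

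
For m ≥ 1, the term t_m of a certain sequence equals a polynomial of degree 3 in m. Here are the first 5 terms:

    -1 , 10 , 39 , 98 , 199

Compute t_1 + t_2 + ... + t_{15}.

1st diffs: 11, 29, 59, 101.
2nd diffs: 18, 30, 42.
3rd diffs: 12, 12 (constant).
Newton forward-difference form: t_m = -1 + 11·C(m-1,1) + 18·C(m-1,2) + 12·C(m-1,3).
Continuing: …, 354, 575, 874, 1263, …, t_{15} = 6159.
Summing m = 1..15 (15 terms) gives 25710.

25710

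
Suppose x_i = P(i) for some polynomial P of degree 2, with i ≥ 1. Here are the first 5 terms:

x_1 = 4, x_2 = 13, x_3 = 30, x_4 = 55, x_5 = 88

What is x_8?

1st diffs: 9, 17, 25, 33.
2nd diffs: 8, 8, 8 (constant).
Newton forward-difference form: x_i = 4 + 9·C(i-1,1) + 8·C(i-1,2).
At i = 8: i-1 = 7, so x_8 = 4 + 63 + 168 = 235.

235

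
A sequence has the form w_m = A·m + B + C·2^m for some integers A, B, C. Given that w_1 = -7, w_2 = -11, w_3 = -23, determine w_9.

The three given values yield: A + B + 2C = -7; 2A + B + 4C = -11; 3A + B + 8C = -23.
Subtracting the first from the second: A + 2C = -4.
Subtracting the second from the third: A + 4C = -12.
Solving: C = -4, A = 4, then B = -3.
So w_m = 4·m + (-3) + (-4)·2^m; at m=9 this is -2015.

-2015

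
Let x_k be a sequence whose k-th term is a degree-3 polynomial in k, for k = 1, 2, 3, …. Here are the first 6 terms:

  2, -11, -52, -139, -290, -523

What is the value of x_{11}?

-3548

1st diffs: -13, -41, -87, -151, -233.
2nd diffs: -28, -46, -64, -82.
3rd diffs: -18, -18, -18 (constant).
So x_k = -3k^3 + 4k^2 - 4k + 5.
Evaluating at k = 11 gives x_{11} = -3548.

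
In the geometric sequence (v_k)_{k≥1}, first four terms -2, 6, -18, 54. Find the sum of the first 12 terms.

265720

Common ratio r = -3.
v_k = (-2)·(-3)^(k-1).
S = (-2)·((-3)^12 - 1)/(-3 - 1) = (-2)·(531441 - 1)/(-4) = 265720.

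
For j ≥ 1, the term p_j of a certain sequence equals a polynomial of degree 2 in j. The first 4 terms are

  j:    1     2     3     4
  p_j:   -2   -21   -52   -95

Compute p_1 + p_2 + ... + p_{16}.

-9032

1st diffs: -19, -31, -43.
2nd diffs: -12, -12 (constant).
Newton forward-difference form: p_j = -2 + (-19)·C(j-1,1) + (-12)·C(j-1,2).
Continuing: …, -150, -217, -296, -387, …, p_{16} = -1547.
Summing j = 1..16 (16 terms) gives -9032.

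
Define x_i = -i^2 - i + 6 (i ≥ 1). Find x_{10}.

-104

x_{10} = -1·10^2 - 1·10 + 6 = -104.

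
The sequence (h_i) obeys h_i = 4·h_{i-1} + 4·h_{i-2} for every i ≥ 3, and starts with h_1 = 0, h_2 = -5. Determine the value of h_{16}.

h_3 = -20;  h_4 = -100;  h_5 = -480;  …;  h_{13} = -141926400;  h_{14} = -685281280;  h_{15} = -3308830720;  h_{16} = -15976448000.

-15976448000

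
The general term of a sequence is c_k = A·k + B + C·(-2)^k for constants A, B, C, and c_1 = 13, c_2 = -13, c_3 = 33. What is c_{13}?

The three given values yield: A + B - 2C = 13; 2A + B + 4C = -13; 3A + B - 8C = 33.
Subtracting the first from the second: A + 6C = -26.
Subtracting the second from the third: A - 12C = 46.
Solving: C = -4, A = -2, then B = 7.
Hence c_{13} = -2·13 + 7 + (-4)·(-8192) = 32749.

32749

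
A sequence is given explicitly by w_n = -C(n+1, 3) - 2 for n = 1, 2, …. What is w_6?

C(7, 3) = 35, so w_6 = -37.

-37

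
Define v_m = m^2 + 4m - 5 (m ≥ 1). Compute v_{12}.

v_{12} = 1·12^2 + 4·12 - 5 = 187.

187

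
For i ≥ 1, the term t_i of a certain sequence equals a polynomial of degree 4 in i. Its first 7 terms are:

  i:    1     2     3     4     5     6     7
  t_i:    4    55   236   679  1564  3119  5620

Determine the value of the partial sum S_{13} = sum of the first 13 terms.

1st diffs: 51, 181, 443, 885, 1555, 2501.
2nd diffs: 130, 262, 442, 670, 946.
3rd diffs: 132, 180, 228, 276.
4th diffs: 48, 48, 48 (constant).
Newton forward-difference form: t_i = 4 + 51·C(i-1,1) + 130·C(i-1,2) + 132·C(i-1,3) + 48·C(i-1,4).
Continuing: …, 9391, 14804, 22279, 32284, …, t_{13} = 61996.
Summing i = 1..13 (13 terms) gives 197366.

197366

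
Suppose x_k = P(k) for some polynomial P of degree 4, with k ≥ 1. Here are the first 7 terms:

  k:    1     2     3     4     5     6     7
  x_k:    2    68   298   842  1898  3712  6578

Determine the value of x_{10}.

1st diffs: 66, 230, 544, 1056, 1814, 2866.
2nd diffs: 164, 314, 512, 758, 1052.
3rd diffs: 150, 198, 246, 294.
4th diffs: 48, 48, 48 (constant).
Newton forward-difference form: x_k = 2 + 66·C(k-1,1) + 164·C(k-1,2) + 150·C(k-1,3) + 48·C(k-1,4).
At k = 10: k-1 = 9, so x_{10} = 2 + 594 + 5904 + 12600 + 6048 = 25148.

25148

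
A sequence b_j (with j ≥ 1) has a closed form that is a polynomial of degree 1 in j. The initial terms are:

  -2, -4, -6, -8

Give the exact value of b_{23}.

1st diffs: -2, -2, -2 (constant).
So b_j = -2j.
Evaluating at j = 23 gives b_{23} = -46.

-46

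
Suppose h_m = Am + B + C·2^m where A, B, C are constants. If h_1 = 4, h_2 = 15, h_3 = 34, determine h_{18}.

At m = 1, 2, 3: A + B + 2C = 4; 2A + B + 4C = 15; 3A + B + 8C = 34.
Subtracting the first from the second: A + 2C = 11.
Subtracting the second from the third: A + 4C = 19.
Solving: C = 4, A = 3, then B = -7.
So h_m = 3·m + (-7) + 4·2^m; at m=18 this is 1048623.

1048623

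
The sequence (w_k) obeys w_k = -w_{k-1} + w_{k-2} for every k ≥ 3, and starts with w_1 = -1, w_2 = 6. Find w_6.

33

Compute successive terms:
w_3 = -7;  w_4 = 13;  w_5 = -20;  w_6 = 33.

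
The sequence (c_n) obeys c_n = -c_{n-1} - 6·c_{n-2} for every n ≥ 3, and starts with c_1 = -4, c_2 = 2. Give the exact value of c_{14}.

c_3 = 22;  c_4 = -34;  c_5 = -98;  …;  c_{11} = -14498;  c_{12} = -58738;  c_{13} = 145726;  c_{14} = 206702.

206702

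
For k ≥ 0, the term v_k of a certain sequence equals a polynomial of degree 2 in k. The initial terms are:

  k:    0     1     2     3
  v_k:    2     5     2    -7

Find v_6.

1st diffs: 3, -3, -9.
2nd diffs: -6, -6 (constant).
Newton forward-difference form: v_k = 2 + 3·C(k,1) + (-6)·C(k,2).
At k = 6: k = 6, so v_6 = 2 + 18 - 90 = -70.

-70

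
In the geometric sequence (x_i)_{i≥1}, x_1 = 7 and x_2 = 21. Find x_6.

Common ratio r = 3.
x_i = 7·3^(i-1).
x_6 = 7·3^5 = 1701.

1701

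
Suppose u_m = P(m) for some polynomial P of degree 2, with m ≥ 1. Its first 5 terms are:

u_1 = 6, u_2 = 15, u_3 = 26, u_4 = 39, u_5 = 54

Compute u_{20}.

1st diffs: 9, 11, 13, 15.
2nd diffs: 2, 2, 2 (constant).
So u_m = m^2 + 6m - 1.
Evaluating at m = 20 gives u_{20} = 519.

519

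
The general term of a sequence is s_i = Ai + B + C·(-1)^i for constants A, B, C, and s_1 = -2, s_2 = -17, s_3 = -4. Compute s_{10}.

-25

At i = 1, 2, 3: A + B - C = -2; 2A + B + C = -17; 3A + B - C = -4.
Subtracting the first from the second: A + 2C = -15.
Subtracting the second from the third: A - 2C = 13.
Solving: C = -7, A = -1, then B = -8.
So s_i = -1·i + (-8) + (-7)·(-1)^i; at i=10 this is -25.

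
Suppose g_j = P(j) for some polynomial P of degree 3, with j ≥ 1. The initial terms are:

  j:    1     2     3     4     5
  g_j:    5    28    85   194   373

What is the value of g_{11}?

3925

1st diffs: 23, 57, 109, 179.
2nd diffs: 34, 52, 70.
3rd diffs: 18, 18 (constant).
So g_j = 3j^3 - j^2 + 5j - 2.
Evaluating at j = 11 gives g_{11} = 3925.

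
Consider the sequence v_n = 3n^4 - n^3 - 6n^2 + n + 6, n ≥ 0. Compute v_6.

v_6 = 3·6^4 - 1·6^3 - 6·6^2 + 1·6 + 6 = 3468.

3468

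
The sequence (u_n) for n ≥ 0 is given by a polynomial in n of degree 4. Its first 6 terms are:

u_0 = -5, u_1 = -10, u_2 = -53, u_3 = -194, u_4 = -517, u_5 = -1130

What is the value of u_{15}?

-64130

1st diffs: -5, -43, -141, -323, -613.
2nd diffs: -38, -98, -182, -290.
3rd diffs: -60, -84, -108.
4th diffs: -24, -24 (constant).
So u_n = -n^4 - 4n^3 - 5.
Evaluating at n = 15 gives u_{15} = -64130.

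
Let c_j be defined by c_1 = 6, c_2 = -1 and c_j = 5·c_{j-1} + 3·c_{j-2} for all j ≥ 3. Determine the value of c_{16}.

Iterate the recurrence:
c_3 = 13;  c_4 = 62;  c_5 = 349;  …;  c_{13} = 309861334;  c_{14} = 1717059791;  c_{15} = 9514882957;  c_{16} = 52725594158.

52725594158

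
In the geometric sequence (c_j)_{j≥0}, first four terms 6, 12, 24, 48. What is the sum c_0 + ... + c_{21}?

25165818

Common ratio r = 2.
c_j = 6·2^(j-0).
S = 6·(2^22 - 1)/(2 - 1) = 6·(4194304 - 1)/(1) = 25165818.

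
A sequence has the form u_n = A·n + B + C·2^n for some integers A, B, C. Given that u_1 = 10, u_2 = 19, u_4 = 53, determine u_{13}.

Plug in n = 1, 2, 4: A + B + 2C = 10; 2A + B + 4C = 19; 4A + B + 16C = 53.
Subtracting the first from the second: A + 2C = 9.
Subtracting the second from the third: 2A + 12C = 34.
Solving: C = 2, A = 5, then B = 1.
So u_n = 5·n + 1 + 2·2^n; at n=13 this is 16450.

16450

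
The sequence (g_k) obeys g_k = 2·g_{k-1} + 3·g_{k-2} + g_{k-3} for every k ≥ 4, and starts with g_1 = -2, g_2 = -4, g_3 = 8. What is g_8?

Compute successive terms:
g_4 = 2, g_5 = 24, g_6 = 62, g_7 = 198, g_8 = 606.

606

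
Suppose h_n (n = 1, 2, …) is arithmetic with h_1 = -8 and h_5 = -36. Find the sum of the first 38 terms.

Common difference d = (-36 - (-8)) / (5 - 1) = -7.
h_n = -8 + (n - 1)·(-7).
h_{38} = -267; S = 38·(-8 + (-267))/2 = -5225.

-5225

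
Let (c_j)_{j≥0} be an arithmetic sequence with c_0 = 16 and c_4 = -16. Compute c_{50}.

-384

Common difference d = (-16 - 16) / (4 - 0) = -8.
c_j = 16 + (j - 0)·(-8).
c_{50} = 16 + 50·(-8) = -384.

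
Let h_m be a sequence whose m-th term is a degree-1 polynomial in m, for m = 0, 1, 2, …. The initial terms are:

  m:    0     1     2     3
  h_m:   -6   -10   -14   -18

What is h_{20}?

1st diffs: -4, -4, -4 (constant).
So h_m = -4m - 6.
Evaluating at m = 20 gives h_{20} = -86.

-86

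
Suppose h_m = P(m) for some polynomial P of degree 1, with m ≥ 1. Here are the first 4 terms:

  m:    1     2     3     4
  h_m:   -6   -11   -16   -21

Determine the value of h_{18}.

1st diffs: -5, -5, -5 (constant).
So h_m = -5m - 1.
Evaluating at m = 18 gives h_{18} = -91.

-91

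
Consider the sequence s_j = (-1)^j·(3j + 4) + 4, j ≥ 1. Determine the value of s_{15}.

-45

(-1)^15 = -1; 3j + 4 at j=15 is 49; so s_{15} = -45.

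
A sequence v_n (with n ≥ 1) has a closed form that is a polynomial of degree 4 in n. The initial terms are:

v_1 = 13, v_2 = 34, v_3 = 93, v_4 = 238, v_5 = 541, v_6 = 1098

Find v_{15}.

1st diffs: 21, 59, 145, 303, 557.
2nd diffs: 38, 86, 158, 254.
3rd diffs: 48, 72, 96.
4th diffs: 24, 24 (constant).
So v_n = n^4 - 2n^3 + 6n^2 + 2n + 6.
Evaluating at n = 15 gives v_{15} = 45261.

45261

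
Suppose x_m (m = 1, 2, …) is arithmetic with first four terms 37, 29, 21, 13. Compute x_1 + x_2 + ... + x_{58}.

Common difference d = -8.
x_m = 37 + (m - 1)·(-8).
x_{58} = -419; S = 58·(37 + (-419))/2 = -11078.

-11078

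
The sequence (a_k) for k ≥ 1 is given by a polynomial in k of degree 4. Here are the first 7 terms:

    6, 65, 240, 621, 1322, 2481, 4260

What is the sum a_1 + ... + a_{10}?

1st diffs: 59, 175, 381, 701, 1159, 1779.
2nd diffs: 116, 206, 320, 458, 620.
3rd diffs: 90, 114, 138, 162.
4th diffs: 24, 24, 24 (constant).
Newton forward-difference form: a_k = 6 + 59·C(k-1,1) + 116·C(k-1,2) + 90·C(k-1,3) + 24·C(k-1,4).
Continuing: 6845, 10446, 15297.
Summing k = 1..10 (10 terms) gives 41583.

41583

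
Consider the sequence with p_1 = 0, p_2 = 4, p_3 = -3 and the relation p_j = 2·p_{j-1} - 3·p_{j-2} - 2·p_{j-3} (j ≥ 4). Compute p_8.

Iterate the recurrence:
p_4 = -18, p_5 = -35, p_6 = -10, p_7 = 121, p_8 = 342.

342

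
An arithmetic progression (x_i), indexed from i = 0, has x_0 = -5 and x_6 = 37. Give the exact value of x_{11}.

72

Common difference d = (37 - (-5)) / (6 - 0) = 7.
x_i = -5 + (i - 0)·7.
x_{11} = -5 + 11·7 = 72.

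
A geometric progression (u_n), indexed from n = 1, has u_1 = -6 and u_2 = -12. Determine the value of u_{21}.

-6291456

Common ratio r = 2.
u_n = (-6)·2^(n-1).
u_{21} = (-6)·2^20 = -6291456.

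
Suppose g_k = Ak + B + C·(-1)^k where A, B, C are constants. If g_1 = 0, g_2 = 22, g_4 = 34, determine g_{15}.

Write the equations: A + B - C = 0; 2A + B + C = 22; 4A + B + C = 34.
Subtracting the first from the second: A + 2C = 22.
Subtracting the second from the third: 2A = 12.
Solving: C = 8, A = 6, then B = 2.
Hence g_{15} = 6·15 + 2 + 8·(-1) = 84.

84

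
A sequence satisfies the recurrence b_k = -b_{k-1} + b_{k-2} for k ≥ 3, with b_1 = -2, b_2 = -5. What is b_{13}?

542

Step forward from the initial values:
b_3 = 3, b_4 = -8, b_5 = 11, …, b_{10} = -128, b_{11} = 207, b_{12} = -335, b_{13} = 542.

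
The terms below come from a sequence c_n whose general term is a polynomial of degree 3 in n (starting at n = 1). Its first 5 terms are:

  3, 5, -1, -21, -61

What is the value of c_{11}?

1st diffs: 2, -6, -20, -40.
2nd diffs: -8, -14, -20.
3rd diffs: -6, -6 (constant).
Newton forward-difference form: c_n = 3 + 2·C(n-1,1) + (-8)·C(n-1,2) + (-6)·C(n-1,3).
At n = 11: n-1 = 10, so c_{11} = 3 + 20 - 360 - 720 = -1057.

-1057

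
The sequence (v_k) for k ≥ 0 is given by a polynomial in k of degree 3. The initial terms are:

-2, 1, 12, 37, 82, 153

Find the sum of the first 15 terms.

1st diffs: 3, 11, 25, 45, 71.
2nd diffs: 8, 14, 20, 26.
3rd diffs: 6, 6, 6 (constant).
Newton forward-difference form: v_k = -2 + 3·C(k,1) + 8·C(k,2) + 6·C(k,3).
Continuing: …, 256, 397, 582, 817, …, v_{14} = 2952.
Summing k = 0..14 (15 terms) gives 12115.

12115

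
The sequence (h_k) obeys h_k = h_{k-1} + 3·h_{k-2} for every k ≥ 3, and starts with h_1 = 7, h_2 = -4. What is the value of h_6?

71

Compute successive terms:
h_3 = 17  h_4 = 5  h_5 = 56  h_6 = 71.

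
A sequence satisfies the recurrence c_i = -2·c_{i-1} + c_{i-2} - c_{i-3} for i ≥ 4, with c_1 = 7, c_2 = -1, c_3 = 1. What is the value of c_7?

Step forward from the initial values:
c_4 = -10; c_5 = 22; c_6 = -55; c_7 = 142.

142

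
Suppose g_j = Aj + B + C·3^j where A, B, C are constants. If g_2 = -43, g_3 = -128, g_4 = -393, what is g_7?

Plug in j = 2, 3, 4: 2A + B + 9C = -43; 3A + B + 27C = -128; 4A + B + 81C = -393.
Subtracting the first from the second: A + 18C = -85.
Subtracting the second from the third: A + 54C = -265.
Solving: C = -5, A = 5, then B = -8.
Hence g_7 = 5·7 + (-8) + (-5)·2187 = -10908.

-10908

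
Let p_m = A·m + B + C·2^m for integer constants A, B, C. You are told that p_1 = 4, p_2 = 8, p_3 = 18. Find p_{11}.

At m = 1, 2, 3: A + B + 2C = 4; 2A + B + 4C = 8; 3A + B + 8C = 18.
Subtracting the first from the second: A + 2C = 4.
Subtracting the second from the third: A + 4C = 10.
Solving: C = 3, A = -2, then B = 0.
So p_m = -2·m + 0 + 3·2^m; at m=11 this is 6122.

6122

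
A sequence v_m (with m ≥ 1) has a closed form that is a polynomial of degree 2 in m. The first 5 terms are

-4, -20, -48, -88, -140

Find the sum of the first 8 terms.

-1152

1st diffs: -16, -28, -40, -52.
2nd diffs: -12, -12, -12 (constant).
So v_m = -6m^2 + 2m.
Continuing: -204, -280, -368.
Summing m = 1..8 (8 terms) gives -1152.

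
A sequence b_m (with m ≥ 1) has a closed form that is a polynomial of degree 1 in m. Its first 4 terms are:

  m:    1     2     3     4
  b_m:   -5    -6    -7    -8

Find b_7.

1st diffs: -1, -1, -1 (constant).
So b_m = -m - 4.
Evaluating at m = 7 gives b_7 = -11.

-11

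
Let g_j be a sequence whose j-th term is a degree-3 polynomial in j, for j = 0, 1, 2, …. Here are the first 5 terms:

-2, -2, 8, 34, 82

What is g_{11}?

1538

1st diffs: 0, 10, 26, 48.
2nd diffs: 10, 16, 22.
3rd diffs: 6, 6 (constant).
Newton forward-difference form: g_j = -2 + 10·C(j,2) + 6·C(j,3).
At j = 11: j = 11, so g_{11} = -2 + 550 + 990 = 1538.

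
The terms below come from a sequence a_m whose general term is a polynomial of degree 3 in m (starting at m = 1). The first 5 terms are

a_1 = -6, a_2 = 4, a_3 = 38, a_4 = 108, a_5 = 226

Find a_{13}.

4338

1st diffs: 10, 34, 70, 118.
2nd diffs: 24, 36, 48.
3rd diffs: 12, 12 (constant).
Newton forward-difference form: a_m = -6 + 10·C(m-1,1) + 24·C(m-1,2) + 12·C(m-1,3).
At m = 13: m-1 = 12, so a_{13} = -6 + 120 + 1584 + 2640 = 4338.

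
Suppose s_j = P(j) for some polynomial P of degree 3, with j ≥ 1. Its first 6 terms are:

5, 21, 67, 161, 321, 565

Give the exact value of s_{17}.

1st diffs: 16, 46, 94, 160, 244.
2nd diffs: 30, 48, 66, 84.
3rd diffs: 18, 18, 18 (constant).
So s_j = 3j^3 - 3j^2 + 4j + 1.
Evaluating at j = 17 gives s_{17} = 13941.

13941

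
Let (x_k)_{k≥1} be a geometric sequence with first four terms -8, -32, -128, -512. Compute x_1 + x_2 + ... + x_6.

Common ratio r = 4.
x_k = (-8)·4^(k-1).
S = (-8)·(4^6 - 1)/(4 - 1) = (-8)·(4096 - 1)/(3) = -10920.

-10920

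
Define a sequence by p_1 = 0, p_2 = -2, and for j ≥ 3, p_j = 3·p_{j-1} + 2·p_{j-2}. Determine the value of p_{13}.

Compute successive terms:
p_3 = -6, p_4 = -22, p_5 = -78, …, p_{10} = -44726, p_{11} = -159294, p_{12} = -567334, p_{13} = -2020590.

-2020590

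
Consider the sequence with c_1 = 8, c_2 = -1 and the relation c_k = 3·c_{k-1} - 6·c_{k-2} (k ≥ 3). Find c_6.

477

Step forward from the initial values:
c_3 = -51, c_4 = -147, c_5 = -135, c_6 = 477.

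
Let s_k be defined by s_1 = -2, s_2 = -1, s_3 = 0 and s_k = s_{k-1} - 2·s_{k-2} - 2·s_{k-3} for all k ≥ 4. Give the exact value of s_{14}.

-896

Compute successive terms:
s_4 = 6; s_5 = 8; s_6 = -4; …; s_{11} = 192; s_{12} = -224; s_{13} = -960; s_{14} = -896.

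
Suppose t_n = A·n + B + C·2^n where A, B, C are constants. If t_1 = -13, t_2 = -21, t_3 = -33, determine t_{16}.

-131141

The three given values yield: A + B + 2C = -13; 2A + B + 4C = -21; 3A + B + 8C = -33.
Subtracting the first from the second: A + 2C = -8.
Subtracting the second from the third: A + 4C = -12.
Solving: C = -2, A = -4, then B = -5.
So t_n = -4·n + (-5) + (-2)·2^n; at n=16 this is -131141.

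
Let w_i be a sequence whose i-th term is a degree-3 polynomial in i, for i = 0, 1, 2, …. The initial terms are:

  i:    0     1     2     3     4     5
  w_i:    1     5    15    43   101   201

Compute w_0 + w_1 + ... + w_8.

1st diffs: 4, 10, 28, 58, 100.
2nd diffs: 6, 18, 30, 42.
3rd diffs: 12, 12, 12 (constant).
Newton forward-difference form: w_i = 1 + 4·C(i,1) + 6·C(i,2) + 12·C(i,3).
Continuing: 355, 575, 873.
Summing i = 0..8 (9 terms) gives 2169.

2169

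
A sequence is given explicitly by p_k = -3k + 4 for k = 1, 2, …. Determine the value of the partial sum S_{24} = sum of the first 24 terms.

-804

Over k = 1..24: Σk = 300.
Total = (-3)·300 + (4)·24 = -804.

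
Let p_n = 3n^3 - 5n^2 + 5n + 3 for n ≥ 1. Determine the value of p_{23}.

p_{23} = 3·23^3 - 5·23^2 + 5·23 + 3 = 33974.

33974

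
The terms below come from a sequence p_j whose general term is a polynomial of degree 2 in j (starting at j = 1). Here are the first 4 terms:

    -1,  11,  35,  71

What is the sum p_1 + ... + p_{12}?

3420

1st diffs: 12, 24, 36.
2nd diffs: 12, 12 (constant).
Newton forward-difference form: p_j = -1 + 12·C(j-1,1) + 12·C(j-1,2).
Continuing: …, 119, 179, 251, 335, …, p_{12} = 791.
Summing j = 1..12 (12 terms) gives 3420.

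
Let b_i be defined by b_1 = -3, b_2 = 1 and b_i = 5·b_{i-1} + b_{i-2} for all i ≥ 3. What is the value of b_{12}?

5802176

b_3 = 2  b_4 = 11  b_5 = 57  b_6 = 296  b_7 = 1537  b_8 = 7981  b_9 = 41442  b_{10} = 215191  b_{11} = 1117397  b_{12} = 5802176.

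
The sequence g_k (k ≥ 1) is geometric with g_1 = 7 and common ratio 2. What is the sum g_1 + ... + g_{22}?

29360121

g_k = 7·2^(k-1).
S = 7·(2^22 - 1)/(2 - 1) = 7·(4194304 - 1)/(1) = 29360121.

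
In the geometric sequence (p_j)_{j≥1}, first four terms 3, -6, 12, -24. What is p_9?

768

Common ratio r = -2.
p_j = 3·(-2)^(j-1).
p_9 = 3·(-2)^8 = 768.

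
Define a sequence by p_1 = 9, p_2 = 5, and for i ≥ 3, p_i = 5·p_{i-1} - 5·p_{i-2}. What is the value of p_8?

-26875

Compute successive terms:
p_3 = -20; p_4 = -125; p_5 = -525; p_6 = -2000; p_7 = -7375; p_8 = -26875.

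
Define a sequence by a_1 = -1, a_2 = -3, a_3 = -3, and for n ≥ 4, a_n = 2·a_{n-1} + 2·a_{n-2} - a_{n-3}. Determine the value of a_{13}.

-57313

Compute successive terms:
a_4 = -11, a_5 = -25, a_6 = -69, a_7 = -177, a_8 = -467, a_9 = -1219, a_{10} = -3195, a_{11} = -8361, a_{12} = -21893, a_{13} = -57313.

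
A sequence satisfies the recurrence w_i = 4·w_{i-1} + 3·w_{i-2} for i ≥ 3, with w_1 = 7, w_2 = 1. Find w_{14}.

489900529

Iterate the recurrence:
w_3 = 25; w_4 = 103; w_5 = 487; …; w_{11} = 4885849; w_{12} = 22698439; w_{13} = 105451303; w_{14} = 489900529.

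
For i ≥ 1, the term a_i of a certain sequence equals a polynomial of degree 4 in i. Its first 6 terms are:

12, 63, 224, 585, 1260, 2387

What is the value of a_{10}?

1st diffs: 51, 161, 361, 675, 1127.
2nd diffs: 110, 200, 314, 452.
3rd diffs: 90, 114, 138.
4th diffs: 24, 24 (constant).
Newton forward-difference form: a_i = 12 + 51·C(i-1,1) + 110·C(i-1,2) + 90·C(i-1,3) + 24·C(i-1,4).
At i = 10: i-1 = 9, so a_{10} = 12 + 459 + 3960 + 7560 + 3024 = 15015.

15015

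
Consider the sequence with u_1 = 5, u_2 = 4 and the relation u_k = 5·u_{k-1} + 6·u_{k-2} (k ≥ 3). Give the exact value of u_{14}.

16792320874

u_3 = 50; u_4 = 274; u_5 = 1670; …; u_{11} = 77742230; u_{12} = 466453354; u_{13} = 2798720150; u_{14} = 16792320874.
(Characteristic roots are 6 and -1.)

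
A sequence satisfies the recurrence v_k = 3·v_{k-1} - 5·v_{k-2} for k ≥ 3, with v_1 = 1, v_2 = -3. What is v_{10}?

-3123

Step forward from the initial values:
v_3 = -14  v_4 = -27  v_5 = -11  v_6 = 102  v_7 = 361  v_8 = 573  v_9 = -86  v_{10} = -3123.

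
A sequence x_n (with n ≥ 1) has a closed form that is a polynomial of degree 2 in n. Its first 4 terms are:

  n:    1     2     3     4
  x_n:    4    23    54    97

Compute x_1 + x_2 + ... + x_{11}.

3069

1st diffs: 19, 31, 43.
2nd diffs: 12, 12 (constant).
So x_n = 6n^2 + n - 3.
Continuing: …, 152, 219, 298, 389, …, x_{11} = 734.
Summing n = 1..11 (11 terms) gives 3069.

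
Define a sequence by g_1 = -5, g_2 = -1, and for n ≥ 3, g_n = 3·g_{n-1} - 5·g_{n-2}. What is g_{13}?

g_3 = 22  g_4 = 71  g_5 = 103  …  g_{10} = 2879  g_{11} = 18247  g_{12} = 40346  g_{13} = 29803.

29803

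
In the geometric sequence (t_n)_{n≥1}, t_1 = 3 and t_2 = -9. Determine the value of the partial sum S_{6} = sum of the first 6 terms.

-546

Common ratio r = -3.
t_n = 3·(-3)^(n-1).
S = 3·((-3)^6 - 1)/(-3 - 1) = 3·(729 - 1)/(-4) = -546.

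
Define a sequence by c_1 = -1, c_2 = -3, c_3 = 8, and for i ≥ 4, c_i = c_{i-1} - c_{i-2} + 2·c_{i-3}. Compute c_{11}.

Applying the relation repeatedly:
c_4 = 9, c_5 = -5, c_6 = 2, c_7 = 25, c_8 = 13, c_9 = -8, c_{10} = 29, c_{11} = 63.

63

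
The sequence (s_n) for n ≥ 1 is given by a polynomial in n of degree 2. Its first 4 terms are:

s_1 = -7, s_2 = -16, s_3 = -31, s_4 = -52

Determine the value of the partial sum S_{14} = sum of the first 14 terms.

1st diffs: -9, -15, -21.
2nd diffs: -6, -6 (constant).
So s_n = -3n^2 - 4.
Continuing: …, -79, -112, -151, -196, …, s_{14} = -592.
Summing n = 1..14 (14 terms) gives -3101.

-3101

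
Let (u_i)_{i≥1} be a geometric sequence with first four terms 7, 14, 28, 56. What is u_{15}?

Common ratio r = 2.
u_i = 7·2^(i-1).
u_{15} = 7·2^14 = 114688.

114688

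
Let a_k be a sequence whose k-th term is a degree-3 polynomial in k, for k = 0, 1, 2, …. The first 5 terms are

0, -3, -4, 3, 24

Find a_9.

1st diffs: -3, -1, 7, 21.
2nd diffs: 2, 8, 14.
3rd diffs: 6, 6 (constant).
Newton forward-difference form: a_k = (-3)·C(k,1) + 2·C(k,2) + 6·C(k,3).
At k = 9: k = 9, so a_9 = -27 + 72 + 504 = 549.

549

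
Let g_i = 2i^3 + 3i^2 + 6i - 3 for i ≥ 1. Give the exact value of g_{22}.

22877

g_{22} = 2·22^3 + 3·22^2 + 6·22 - 3 = 22877.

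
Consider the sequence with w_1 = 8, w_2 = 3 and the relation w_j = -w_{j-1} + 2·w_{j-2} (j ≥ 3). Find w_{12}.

Step forward from the initial values:
w_3 = 13;  w_4 = -7;  w_5 = 33;  w_6 = -47;  w_7 = 113;  w_8 = -207;  w_9 = 433;  w_{10} = -847;  w_{11} = 1713;  w_{12} = -3407.
(Characteristic roots are 1 and -2.)

-3407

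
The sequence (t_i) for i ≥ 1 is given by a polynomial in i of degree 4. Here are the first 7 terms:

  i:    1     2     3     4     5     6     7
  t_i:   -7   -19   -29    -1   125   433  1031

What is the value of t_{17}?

1st diffs: -12, -10, 28, 126, 308, 598.
2nd diffs: 2, 38, 98, 182, 290.
3rd diffs: 36, 60, 84, 108.
4th diffs: 24, 24, 24 (constant).
Newton forward-difference form: t_i = -7 + (-12)·C(i-1,1) + 2·C(i-1,2) + 36·C(i-1,3) + 24·C(i-1,4).
At i = 17: i-1 = 16, so t_{17} = -7 - 192 + 240 + 20160 + 43680 = 63881.

63881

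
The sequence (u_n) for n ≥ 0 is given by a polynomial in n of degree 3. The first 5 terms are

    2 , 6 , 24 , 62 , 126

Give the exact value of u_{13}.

1st diffs: 4, 18, 38, 64.
2nd diffs: 14, 20, 26.
3rd diffs: 6, 6 (constant).
Newton forward-difference form: u_n = 2 + 4·C(n,1) + 14·C(n,2) + 6·C(n,3).
At n = 13: n = 13, so u_{13} = 2 + 52 + 1092 + 1716 = 2862.

2862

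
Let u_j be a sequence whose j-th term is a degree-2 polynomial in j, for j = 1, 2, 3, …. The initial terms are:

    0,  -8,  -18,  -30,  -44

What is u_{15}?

1st diffs: -8, -10, -12, -14.
2nd diffs: -2, -2, -2 (constant).
Newton forward-difference form: u_j = (-8)·C(j-1,1) + (-2)·C(j-1,2).
At j = 15: j-1 = 14, so u_{15} = -112 - 182 = -294.

-294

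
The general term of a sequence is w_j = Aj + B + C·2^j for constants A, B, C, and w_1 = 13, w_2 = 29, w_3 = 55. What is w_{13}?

41035

Plug in j = 1, 2, 3: A + B + 2C = 13; 2A + B + 4C = 29; 3A + B + 8C = 55.
Subtracting the first from the second: A + 2C = 16.
Subtracting the second from the third: A + 4C = 26.
Solving: C = 5, A = 6, then B = -3.
Hence w_{13} = 6·13 + (-3) + 5·8192 = 41035.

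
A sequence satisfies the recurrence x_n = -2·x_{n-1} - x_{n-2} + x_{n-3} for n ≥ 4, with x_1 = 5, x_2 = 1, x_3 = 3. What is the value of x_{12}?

-26

Step forward from the initial values:
x_4 = -2; x_5 = 2; x_6 = 1; x_7 = -6; x_8 = 13; x_9 = -19; x_{10} = 19; x_{11} = -6; x_{12} = -26.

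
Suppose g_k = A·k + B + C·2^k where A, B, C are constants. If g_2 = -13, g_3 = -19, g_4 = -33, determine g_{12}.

Write the equations: 2A + B + 4C = -13; 3A + B + 8C = -19; 4A + B + 16C = -33.
Subtracting the first from the second: A + 4C = -6.
Subtracting the second from the third: A + 8C = -14.
Solving: C = -2, A = 2, then B = -9.
Therefore g_{12} = 24 + (-9) + (-2)·4096 = -8177.

-8177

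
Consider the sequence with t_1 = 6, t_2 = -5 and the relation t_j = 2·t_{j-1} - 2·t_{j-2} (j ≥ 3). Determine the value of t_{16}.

2176

Step forward from the initial values:
t_3 = -22;  t_4 = -34;  t_5 = -24;  …;  t_{13} = -384;  t_{14} = 320;  t_{15} = 1408;  t_{16} = 2176.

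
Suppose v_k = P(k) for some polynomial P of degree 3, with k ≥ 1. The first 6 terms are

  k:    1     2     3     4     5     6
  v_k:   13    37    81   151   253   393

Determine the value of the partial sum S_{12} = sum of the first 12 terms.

1st diffs: 24, 44, 70, 102, 140.
2nd diffs: 20, 26, 32, 38.
3rd diffs: 6, 6, 6 (constant).
Newton forward-difference form: v_k = 13 + 24·C(k-1,1) + 20·C(k-1,2) + 6·C(k-1,3).
Continuing: …, 577, 811, 1101, 1453, …, v_{12} = 2367.
Summing k = 1..12 (12 terms) gives 9110.

9110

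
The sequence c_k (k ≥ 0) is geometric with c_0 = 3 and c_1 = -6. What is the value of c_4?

48

Common ratio r = -2.
c_k = 3·(-2)^(k-0).
c_4 = 3·(-2)^4 = 48.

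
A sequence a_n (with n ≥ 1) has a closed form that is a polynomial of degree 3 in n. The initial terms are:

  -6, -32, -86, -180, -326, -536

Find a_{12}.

-3812

1st diffs: -26, -54, -94, -146, -210.
2nd diffs: -28, -40, -52, -64.
3rd diffs: -12, -12, -12 (constant).
Newton forward-difference form: a_n = -6 + (-26)·C(n-1,1) + (-28)·C(n-1,2) + (-12)·C(n-1,3).
At n = 12: n-1 = 11, so a_{12} = -6 - 286 - 1540 - 1980 = -3812.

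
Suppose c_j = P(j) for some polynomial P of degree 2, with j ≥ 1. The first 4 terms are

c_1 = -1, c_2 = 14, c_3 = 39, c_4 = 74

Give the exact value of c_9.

1st diffs: 15, 25, 35.
2nd diffs: 10, 10 (constant).
So c_j = 5j^2 - 6.
Evaluating at j = 9 gives c_9 = 399.

399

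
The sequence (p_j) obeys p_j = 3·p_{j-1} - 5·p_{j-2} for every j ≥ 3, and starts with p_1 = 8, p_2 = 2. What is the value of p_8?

2738

Step forward from the initial values:
p_3 = -34  p_4 = -112  p_5 = -166  p_6 = 62  p_7 = 1016  p_8 = 2738.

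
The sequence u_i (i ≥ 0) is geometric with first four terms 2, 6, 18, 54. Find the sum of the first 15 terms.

14348906

Common ratio r = 3.
u_i = 2·3^(i-0).
S = 2·(3^15 - 1)/(3 - 1) = 2·(14348907 - 1)/(2) = 14348906.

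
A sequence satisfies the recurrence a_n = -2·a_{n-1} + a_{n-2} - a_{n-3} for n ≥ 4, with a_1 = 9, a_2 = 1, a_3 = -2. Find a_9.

211

Iterate the recurrence:
a_4 = -4  a_5 = 5  a_6 = -12  a_7 = 33  a_8 = -83  a_9 = 211.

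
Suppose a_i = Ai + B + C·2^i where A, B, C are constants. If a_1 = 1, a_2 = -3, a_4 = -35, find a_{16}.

-196571

The three given values yield: A + B + 2C = 1; 2A + B + 4C = -3; 4A + B + 16C = -35.
Subtracting the first from the second: A + 2C = -4.
Subtracting the second from the third: 2A + 12C = -32.
Solving: C = -3, A = 2, then B = 5.
Hence a_{16} = 2·16 + 5 + (-3)·65536 = -196571.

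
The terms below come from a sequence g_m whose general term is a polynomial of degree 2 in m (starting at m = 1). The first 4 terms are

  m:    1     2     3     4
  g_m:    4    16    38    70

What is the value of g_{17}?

1st diffs: 12, 22, 32.
2nd diffs: 10, 10 (constant).
So g_m = 5m^2 - 3m + 2.
Evaluating at m = 17 gives g_{17} = 1396.

1396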